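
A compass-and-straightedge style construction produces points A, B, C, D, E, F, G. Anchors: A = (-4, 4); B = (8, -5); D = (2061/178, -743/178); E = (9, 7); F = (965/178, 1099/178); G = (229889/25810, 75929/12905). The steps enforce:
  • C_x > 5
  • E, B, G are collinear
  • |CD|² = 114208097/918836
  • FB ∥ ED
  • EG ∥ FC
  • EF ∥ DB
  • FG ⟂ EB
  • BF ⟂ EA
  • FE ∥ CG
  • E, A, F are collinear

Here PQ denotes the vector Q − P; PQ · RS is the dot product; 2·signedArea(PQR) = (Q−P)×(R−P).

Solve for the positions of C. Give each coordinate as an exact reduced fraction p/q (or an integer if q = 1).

1. C_x = 68762/12905  [FE ∥ CG ∩ EG ∥ FC]
2. C_y = 130543/25810  [FE ∥ CG ∩ EG ∥ FC]
   → C = (68762/12905, 130543/25810)

C = (68762/12905, 130543/25810)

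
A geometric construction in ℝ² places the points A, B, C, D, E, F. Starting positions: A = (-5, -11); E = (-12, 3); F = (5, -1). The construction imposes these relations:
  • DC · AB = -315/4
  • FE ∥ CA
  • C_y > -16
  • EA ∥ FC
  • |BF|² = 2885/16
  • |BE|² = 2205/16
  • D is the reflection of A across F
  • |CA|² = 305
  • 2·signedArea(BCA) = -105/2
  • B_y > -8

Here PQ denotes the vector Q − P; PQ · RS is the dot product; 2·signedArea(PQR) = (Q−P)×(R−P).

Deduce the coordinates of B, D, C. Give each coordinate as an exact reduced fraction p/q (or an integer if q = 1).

1. D_x = 15  [D is the reflection of A across F]
2. D_y = 9  [D is the reflection of A across F]
   → D = (15, 9)
3. C_x = 12  [FE ∥ CA ∩ EA ∥ FC]
4. C_y = -15  [FE ∥ CA ∩ EA ∥ FC]
   → C = (12, -15)
5. B_x = -27/4  [2·signedArea(BCA) = -105/2 ∩ DC · AB = -315/4]
6. B_y = -15/2  [2·signedArea(BCA) = -105/2 ∩ DC · AB = -315/4]
   → B = (-27/4, -15/2)

B = (-27/4, -15/2)
C = (12, -15)
D = (15, 9)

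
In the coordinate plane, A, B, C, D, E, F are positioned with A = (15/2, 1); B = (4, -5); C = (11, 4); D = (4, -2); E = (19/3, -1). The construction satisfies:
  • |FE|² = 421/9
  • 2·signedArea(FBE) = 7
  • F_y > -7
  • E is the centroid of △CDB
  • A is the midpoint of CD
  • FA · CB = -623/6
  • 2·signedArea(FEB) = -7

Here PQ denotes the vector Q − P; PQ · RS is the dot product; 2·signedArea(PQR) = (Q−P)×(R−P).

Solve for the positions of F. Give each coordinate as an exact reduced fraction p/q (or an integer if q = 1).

1. F_x = 5/3  [2·signedArea(FBE) = 7 ∩ FA · CB = -623/6]
2. F_y = -6  [2·signedArea(FBE) = 7 ∩ FA · CB = -623/6]
   → F = (5/3, -6)

F = (5/3, -6)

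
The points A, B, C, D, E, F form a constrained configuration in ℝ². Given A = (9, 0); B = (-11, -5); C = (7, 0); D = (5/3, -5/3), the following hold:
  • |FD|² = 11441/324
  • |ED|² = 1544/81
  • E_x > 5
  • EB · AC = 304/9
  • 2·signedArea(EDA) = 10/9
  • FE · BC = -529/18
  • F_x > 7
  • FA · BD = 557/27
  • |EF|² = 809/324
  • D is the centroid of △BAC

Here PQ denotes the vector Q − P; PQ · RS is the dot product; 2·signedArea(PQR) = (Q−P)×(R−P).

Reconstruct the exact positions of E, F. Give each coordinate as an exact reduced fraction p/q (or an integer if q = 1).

E = (53/9, -5/9)
F = (67/9, -5/18)

1. E_x = 53/9  [2·signedArea(EDA) = 10/9 ∩ EB · AC = 304/9]
2. E_y = -5/9  [2·signedArea(EDA) = 10/9 ∩ EB · AC = 304/9]
   → E = (53/9, -5/9)
3. F_x = 67/9  [FA · BD = 557/27 ∩ FE · BC = -529/18]
4. F_y = -5/18  [FA · BD = 557/27 ∩ FE · BC = -529/18]
   → F = (67/9, -5/18)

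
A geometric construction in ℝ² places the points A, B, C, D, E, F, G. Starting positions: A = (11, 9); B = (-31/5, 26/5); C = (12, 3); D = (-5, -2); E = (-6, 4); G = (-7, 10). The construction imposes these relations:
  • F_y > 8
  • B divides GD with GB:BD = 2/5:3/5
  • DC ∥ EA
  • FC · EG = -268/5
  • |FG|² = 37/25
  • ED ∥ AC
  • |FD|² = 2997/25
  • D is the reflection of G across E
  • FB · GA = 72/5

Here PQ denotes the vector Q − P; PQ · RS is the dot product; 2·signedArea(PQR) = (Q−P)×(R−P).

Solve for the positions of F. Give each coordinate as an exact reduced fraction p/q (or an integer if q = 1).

F = (-34/5, 44/5)

1. F_x = -34/5  [FC · EG = -268/5 ∩ FB · GA = 72/5]
2. F_y = 44/5  [FC · EG = -268/5 ∩ FB · GA = 72/5]
   → F = (-34/5, 44/5)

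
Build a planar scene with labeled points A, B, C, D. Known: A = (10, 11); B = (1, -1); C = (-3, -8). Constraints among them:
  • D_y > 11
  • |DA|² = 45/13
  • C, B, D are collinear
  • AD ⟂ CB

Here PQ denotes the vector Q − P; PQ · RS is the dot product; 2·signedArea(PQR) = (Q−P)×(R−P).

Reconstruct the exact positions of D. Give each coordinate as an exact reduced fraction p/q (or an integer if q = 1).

D = (109/13, 155/13)

1. D_x = 109/13  [C, B, D are collinear ∩ AD ⟂ CB]
2. D_y = 155/13  [C, B, D are collinear ∩ AD ⟂ CB]
   → D = (109/13, 155/13)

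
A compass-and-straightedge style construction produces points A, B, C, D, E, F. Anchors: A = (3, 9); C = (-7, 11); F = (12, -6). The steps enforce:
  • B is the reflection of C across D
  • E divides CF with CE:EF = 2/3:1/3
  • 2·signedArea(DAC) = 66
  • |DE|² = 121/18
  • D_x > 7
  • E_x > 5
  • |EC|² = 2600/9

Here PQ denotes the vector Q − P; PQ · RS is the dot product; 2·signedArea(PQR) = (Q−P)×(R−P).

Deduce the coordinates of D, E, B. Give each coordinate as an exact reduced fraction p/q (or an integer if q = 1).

1. E_x = 17/3  [E divides CF with CE:EF = 2/3:1/3]
2. E_y = -1/3  [E divides CF with CE:EF = 2/3:1/3]
   → E = (17/3, -1/3)
3. D_x = 15/2  [line -2·x + -10·y + 30 = 0 ∩ |DE|² = 121/18]
4. D_y = 3/2  [line -2·x + -10·y + 30 = 0 ∩ |DE|² = 121/18]
   → D = (15/2, 3/2)
5. B_x = 22  [B is the reflection of C across D]
6. B_y = -8  [B is the reflection of C across D]
   → B = (22, -8)

B = (22, -8)
D = (15/2, 3/2)
E = (17/3, -1/3)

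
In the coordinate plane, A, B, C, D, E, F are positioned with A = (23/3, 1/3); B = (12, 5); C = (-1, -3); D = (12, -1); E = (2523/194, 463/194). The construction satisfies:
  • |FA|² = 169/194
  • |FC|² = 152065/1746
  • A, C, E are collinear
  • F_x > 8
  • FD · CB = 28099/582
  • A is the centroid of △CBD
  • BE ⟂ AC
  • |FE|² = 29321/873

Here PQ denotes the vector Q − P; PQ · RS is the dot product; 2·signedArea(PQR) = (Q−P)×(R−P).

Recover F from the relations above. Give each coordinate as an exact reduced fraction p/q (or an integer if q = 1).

1. F_x = 4657/582  [line -13·x + -8·y + 58037/582 = 0 ∩ |FC|² = 152065/1746]
2. F_y = -313/582  [line -13·x + -8·y + 58037/582 = 0 ∩ |FC|² = 152065/1746]
   → F = (4657/582, -313/582)

F = (4657/582, -313/582)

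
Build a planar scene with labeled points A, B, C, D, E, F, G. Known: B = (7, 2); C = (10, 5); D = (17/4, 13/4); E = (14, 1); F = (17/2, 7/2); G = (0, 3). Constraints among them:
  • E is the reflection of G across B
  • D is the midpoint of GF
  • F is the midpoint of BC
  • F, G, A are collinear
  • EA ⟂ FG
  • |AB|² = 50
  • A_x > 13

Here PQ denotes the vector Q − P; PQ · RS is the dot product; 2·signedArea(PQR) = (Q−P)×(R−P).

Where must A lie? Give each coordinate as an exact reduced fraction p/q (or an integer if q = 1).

A = (2006/145, 553/145)

1. A_x = 2006/145  [F, G, A are collinear ∩ EA ⟂ FG]
2. A_y = 553/145  [F, G, A are collinear ∩ EA ⟂ FG]
   → A = (2006/145, 553/145)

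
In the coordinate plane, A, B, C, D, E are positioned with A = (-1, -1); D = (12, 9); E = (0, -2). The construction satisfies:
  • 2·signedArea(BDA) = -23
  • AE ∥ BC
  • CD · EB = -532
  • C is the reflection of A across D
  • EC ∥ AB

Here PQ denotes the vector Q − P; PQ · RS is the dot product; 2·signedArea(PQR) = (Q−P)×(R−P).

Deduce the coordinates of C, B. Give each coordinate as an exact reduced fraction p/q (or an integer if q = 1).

1. C_x = 25  [C is the reflection of A across D]
2. C_y = 19  [C is the reflection of A across D]
   → C = (25, 19)
3. B_x = 24  [AE ∥ BC ∩ EC ∥ AB]
4. B_y = 20  [AE ∥ BC ∩ EC ∥ AB]
   → B = (24, 20)

B = (24, 20)
C = (25, 19)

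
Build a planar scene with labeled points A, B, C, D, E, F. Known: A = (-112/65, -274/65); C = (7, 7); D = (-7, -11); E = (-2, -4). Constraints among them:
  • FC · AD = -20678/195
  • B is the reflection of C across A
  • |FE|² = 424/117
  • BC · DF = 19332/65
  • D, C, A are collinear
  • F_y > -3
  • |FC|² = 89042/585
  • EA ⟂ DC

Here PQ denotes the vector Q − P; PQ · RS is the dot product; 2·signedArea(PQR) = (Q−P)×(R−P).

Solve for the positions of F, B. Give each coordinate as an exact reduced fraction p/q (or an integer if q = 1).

1. F_x = -112/195  [line 343/65·x + 441/65·y + 4214/195 = 0 ∩ |FC|² = 89042/585]
2. F_y = -178/65  [line 343/65·x + 441/65·y + 4214/195 = 0 ∩ |FC|² = 89042/585]
   → F = (-112/195, -178/65)
3. B_x = -679/65  [B is the reflection of C across A]
4. B_y = -1003/65  [B is the reflection of C across A]
   → B = (-679/65, -1003/65)

B = (-679/65, -1003/65)
F = (-112/195, -178/65)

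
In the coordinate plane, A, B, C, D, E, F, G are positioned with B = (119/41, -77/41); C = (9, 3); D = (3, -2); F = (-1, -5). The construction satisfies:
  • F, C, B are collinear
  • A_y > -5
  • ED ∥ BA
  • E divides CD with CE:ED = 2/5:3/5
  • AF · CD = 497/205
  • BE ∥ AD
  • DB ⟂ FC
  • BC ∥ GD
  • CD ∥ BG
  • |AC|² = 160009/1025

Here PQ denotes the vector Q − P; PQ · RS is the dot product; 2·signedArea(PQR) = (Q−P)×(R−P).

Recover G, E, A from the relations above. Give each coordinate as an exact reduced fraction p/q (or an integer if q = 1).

A = (-143/205, -200/41)
E = (33/5, 1)
G = (-127/41, -282/41)

1. G_x = -127/41  [BC ∥ GD ∩ CD ∥ BG]
2. G_y = -282/41  [BC ∥ GD ∩ CD ∥ BG]
   → G = (-127/41, -282/41)
3. E_x = 33/5  [E divides CD with CE:ED = 2/5:3/5]
4. E_y = 1  [E divides CD with CE:ED = 2/5:3/5]
   → E = (33/5, 1)
5. A_x = -143/205  [BE ∥ AD ∩ ED ∥ BA]
6. A_y = -200/41  [BE ∥ AD ∩ ED ∥ BA]
   → A = (-143/205, -200/41)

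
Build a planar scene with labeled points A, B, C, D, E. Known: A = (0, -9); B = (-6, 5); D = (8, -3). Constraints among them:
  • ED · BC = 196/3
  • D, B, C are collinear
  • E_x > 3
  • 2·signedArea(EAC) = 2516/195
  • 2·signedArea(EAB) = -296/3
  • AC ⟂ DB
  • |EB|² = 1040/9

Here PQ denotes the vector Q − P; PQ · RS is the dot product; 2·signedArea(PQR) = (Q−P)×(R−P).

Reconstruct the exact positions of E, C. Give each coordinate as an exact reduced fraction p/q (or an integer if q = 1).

C = (296/65, -67/65)
E = (10/3, -1/3)

1. E_x = 10/3  [line -14·x + -6·y + 134/3 = 0 ∩ |EB|² = 1040/9]
2. E_y = -1/3  [line -14·x + -6·y + 134/3 = 0 ∩ |EB|² = 1040/9]
   → E = (10/3, -1/3)
3. C_x = 296/65  [2·signedArea(EAC) = 2516/195 ∩ D, B, C are collinear]
4. C_y = -67/65  [2·signedArea(EAC) = 2516/195 ∩ D, B, C are collinear]
   → C = (296/65, -67/65)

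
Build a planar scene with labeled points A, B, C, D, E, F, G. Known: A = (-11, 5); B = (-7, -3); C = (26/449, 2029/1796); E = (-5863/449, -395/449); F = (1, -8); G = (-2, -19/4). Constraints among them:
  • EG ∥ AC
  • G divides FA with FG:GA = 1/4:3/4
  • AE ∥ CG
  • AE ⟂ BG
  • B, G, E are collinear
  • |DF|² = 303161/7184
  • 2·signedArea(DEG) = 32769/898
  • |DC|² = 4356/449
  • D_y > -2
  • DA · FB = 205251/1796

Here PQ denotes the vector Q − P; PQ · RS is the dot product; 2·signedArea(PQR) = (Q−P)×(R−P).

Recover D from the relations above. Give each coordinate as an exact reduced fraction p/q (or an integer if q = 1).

D = (-436/449, -3251/1796)

1. D_x = -436/449  [DA · FB = 205251/1796 ∩ 2·signedArea(DEG) = 32769/898]
2. D_y = -3251/1796  [DA · FB = 205251/1796 ∩ 2·signedArea(DEG) = 32769/898]
   → D = (-436/449, -3251/1796)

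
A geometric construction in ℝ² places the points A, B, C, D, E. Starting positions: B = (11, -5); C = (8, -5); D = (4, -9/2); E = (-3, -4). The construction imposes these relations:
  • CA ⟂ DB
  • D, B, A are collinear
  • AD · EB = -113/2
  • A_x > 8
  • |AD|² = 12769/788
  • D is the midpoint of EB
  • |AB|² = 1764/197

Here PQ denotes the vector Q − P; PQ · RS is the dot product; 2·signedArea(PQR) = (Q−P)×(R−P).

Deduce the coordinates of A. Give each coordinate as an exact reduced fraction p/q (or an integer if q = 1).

A = (1579/197, -943/197)

1. A_x = 1579/197  [D, B, A are collinear ∩ CA ⟂ DB]
2. A_y = -943/197  [D, B, A are collinear ∩ CA ⟂ DB]
   → A = (1579/197, -943/197)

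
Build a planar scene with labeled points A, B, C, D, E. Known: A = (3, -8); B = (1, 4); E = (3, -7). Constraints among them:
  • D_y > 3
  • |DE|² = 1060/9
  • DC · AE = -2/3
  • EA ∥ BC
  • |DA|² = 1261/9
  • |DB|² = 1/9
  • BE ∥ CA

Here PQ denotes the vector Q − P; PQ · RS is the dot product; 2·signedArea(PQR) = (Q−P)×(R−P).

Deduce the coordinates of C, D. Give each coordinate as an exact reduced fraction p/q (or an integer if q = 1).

1. C_x = 1  [BE ∥ CA ∩ EA ∥ BC]
2. C_y = 3  [BE ∥ CA ∩ EA ∥ BC]
   → C = (1, 3)
3. D_y = 11/3  [DC · AE = -2/3]
4. D_x = 1  [|DB|² = 1/9]
   → D = (1, 11/3)

C = (1, 3)
D = (1, 11/3)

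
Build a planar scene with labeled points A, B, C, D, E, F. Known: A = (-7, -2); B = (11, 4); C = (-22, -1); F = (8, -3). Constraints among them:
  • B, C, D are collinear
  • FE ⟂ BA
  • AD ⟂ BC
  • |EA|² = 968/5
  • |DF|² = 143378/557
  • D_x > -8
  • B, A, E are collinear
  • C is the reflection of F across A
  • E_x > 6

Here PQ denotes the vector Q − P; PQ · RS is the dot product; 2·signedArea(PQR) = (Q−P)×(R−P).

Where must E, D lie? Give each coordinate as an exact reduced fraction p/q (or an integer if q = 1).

D = (-4169/557, 668/557)
E = (31/5, 12/5)

1. E_x = 31/5  [B, A, E are collinear ∩ FE ⟂ BA]
2. E_y = 12/5  [B, A, E are collinear ∩ FE ⟂ BA]
   → E = (31/5, 12/5)
3. D_x = -4169/557  [B, C, D are collinear ∩ AD ⟂ BC]
4. D_y = 668/557  [B, C, D are collinear ∩ AD ⟂ BC]
   → D = (-4169/557, 668/557)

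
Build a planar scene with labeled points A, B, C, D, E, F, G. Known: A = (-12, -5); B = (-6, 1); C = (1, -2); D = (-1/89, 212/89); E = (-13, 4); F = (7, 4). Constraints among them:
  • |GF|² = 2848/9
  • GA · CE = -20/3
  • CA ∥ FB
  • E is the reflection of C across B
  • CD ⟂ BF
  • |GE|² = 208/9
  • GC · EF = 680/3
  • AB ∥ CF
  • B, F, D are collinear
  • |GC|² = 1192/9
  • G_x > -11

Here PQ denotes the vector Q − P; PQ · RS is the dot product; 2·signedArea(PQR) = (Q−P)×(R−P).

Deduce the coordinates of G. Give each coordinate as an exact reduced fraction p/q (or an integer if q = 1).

1. G_x = -31/3  [GC · EF = 680/3 ∩ GA · CE = -20/3]
2. G_y = 0  [GC · EF = 680/3 ∩ GA · CE = -20/3]
   → G = (-31/3, 0)

G = (-31/3, 0)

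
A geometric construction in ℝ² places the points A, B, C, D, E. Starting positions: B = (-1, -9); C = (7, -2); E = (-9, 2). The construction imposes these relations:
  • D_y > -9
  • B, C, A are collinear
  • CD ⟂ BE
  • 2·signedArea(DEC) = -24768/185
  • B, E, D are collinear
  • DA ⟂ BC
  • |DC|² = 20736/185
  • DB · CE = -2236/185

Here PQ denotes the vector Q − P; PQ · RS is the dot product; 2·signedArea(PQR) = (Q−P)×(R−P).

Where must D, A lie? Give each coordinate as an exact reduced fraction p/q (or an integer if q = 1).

1. D_x = -289/185  [B, E, D are collinear ∩ CD ⟂ BE]
2. D_y = -1522/185  [B, E, D are collinear ∩ CD ⟂ BE]
   → D = (-289/185, -1522/185)
3. A_x = -19553/20905  [B, C, A are collinear ∩ DA ⟂ BC]
4. A_y = -186962/20905  [B, C, A are collinear ∩ DA ⟂ BC]
   → A = (-19553/20905, -186962/20905)

A = (-19553/20905, -186962/20905)
D = (-289/185, -1522/185)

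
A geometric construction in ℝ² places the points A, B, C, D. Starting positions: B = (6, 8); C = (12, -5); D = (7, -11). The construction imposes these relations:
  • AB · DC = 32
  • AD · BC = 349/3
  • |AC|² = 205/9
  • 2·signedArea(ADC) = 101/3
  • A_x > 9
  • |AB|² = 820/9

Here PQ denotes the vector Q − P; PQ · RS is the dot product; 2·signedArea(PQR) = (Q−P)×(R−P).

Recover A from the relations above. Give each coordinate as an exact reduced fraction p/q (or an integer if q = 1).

A = (10, -2/3)

1. A_x = 10  [2·signedArea(ADC) = 101/3 ∩ AD · BC = 349/3]
2. A_y = -2/3  [2·signedArea(ADC) = 101/3 ∩ AD · BC = 349/3]
   → A = (10, -2/3)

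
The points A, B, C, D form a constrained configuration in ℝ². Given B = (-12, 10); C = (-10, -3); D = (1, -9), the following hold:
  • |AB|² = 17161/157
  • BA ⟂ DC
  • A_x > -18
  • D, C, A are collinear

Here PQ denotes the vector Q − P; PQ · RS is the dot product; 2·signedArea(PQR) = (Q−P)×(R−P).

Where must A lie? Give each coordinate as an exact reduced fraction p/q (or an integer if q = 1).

A = (-2670/157, 129/157)

1. A_x = -2670/157  [D, C, A are collinear ∩ BA ⟂ DC]
2. A_y = 129/157  [D, C, A are collinear ∩ BA ⟂ DC]
   → A = (-2670/157, 129/157)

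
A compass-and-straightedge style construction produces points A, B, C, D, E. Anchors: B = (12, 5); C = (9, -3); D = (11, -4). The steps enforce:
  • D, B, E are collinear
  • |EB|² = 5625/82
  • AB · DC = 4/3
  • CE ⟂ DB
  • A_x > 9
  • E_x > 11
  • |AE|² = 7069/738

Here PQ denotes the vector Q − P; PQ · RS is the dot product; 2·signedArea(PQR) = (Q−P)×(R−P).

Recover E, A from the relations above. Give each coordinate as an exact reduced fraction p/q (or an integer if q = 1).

1. E_x = 909/82  [D, B, E are collinear ∩ CE ⟂ DB]
2. E_y = -265/82  [D, B, E are collinear ∩ CE ⟂ DB]
   → E = (909/82, -265/82)
3. A_x = 10  [line 2·x + -1·y + -61/3 = 0 ∩ |AE|² = 7069/738]
4. A_y = -1/3  [line 2·x + -1·y + -61/3 = 0 ∩ |AE|² = 7069/738]
   → A = (10, -1/3)

A = (10, -1/3)
E = (909/82, -265/82)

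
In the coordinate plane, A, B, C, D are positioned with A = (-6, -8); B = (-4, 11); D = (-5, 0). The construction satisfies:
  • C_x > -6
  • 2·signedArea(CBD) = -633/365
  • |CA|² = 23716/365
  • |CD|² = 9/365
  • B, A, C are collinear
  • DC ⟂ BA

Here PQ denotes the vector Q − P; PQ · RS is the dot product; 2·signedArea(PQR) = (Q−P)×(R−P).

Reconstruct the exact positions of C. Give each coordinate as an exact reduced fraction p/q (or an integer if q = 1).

C = (-1882/365, 6/365)

1. C_x = -1882/365  [B, A, C are collinear ∩ DC ⟂ BA]
2. C_y = 6/365  [B, A, C are collinear ∩ DC ⟂ BA]
   → C = (-1882/365, 6/365)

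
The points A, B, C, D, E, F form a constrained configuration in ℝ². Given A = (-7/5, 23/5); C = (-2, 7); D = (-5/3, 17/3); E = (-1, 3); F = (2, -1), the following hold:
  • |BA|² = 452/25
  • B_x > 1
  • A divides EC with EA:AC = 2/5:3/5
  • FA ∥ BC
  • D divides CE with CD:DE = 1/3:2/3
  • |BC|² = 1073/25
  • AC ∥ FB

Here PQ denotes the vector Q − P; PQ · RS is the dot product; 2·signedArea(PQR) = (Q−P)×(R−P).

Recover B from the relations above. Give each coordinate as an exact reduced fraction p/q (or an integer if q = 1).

1. B_x = 7/5  [FA ∥ BC ∩ AC ∥ FB]
2. B_y = 7/5  [FA ∥ BC ∩ AC ∥ FB]
   → B = (7/5, 7/5)

B = (7/5, 7/5)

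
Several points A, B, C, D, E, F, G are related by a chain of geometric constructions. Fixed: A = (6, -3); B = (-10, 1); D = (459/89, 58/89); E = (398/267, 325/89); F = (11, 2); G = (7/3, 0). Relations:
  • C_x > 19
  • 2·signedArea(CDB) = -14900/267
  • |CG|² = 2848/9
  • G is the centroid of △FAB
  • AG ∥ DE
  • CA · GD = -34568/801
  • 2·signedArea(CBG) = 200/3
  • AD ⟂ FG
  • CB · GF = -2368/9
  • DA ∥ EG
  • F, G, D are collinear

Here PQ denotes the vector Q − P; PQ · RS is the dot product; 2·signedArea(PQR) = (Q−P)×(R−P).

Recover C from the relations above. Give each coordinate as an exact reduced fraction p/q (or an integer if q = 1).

C = (59/3, 4)

1. C_x = 59/3  [CB · GF = -2368/9 ∩ 2·signedArea(CDB) = -14900/267]
2. C_y = 4  [CB · GF = -2368/9 ∩ 2·signedArea(CDB) = -14900/267]
   → C = (59/3, 4)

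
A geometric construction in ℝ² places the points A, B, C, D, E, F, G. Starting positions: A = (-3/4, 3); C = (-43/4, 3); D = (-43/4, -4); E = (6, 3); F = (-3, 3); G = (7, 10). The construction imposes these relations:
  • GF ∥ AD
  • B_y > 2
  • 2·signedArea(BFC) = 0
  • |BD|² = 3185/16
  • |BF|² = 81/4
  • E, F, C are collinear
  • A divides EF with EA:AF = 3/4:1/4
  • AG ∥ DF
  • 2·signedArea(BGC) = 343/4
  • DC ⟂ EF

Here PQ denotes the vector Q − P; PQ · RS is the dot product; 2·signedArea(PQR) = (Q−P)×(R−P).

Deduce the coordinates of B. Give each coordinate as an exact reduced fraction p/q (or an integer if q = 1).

B = (3/2, 3)

1. B_x = 3/2  [2·signedArea(BFC) = 0 ∩ 2·signedArea(BGC) = 343/4]
2. B_y = 3  [2·signedArea(BFC) = 0 ∩ 2·signedArea(BGC) = 343/4]
   → B = (3/2, 3)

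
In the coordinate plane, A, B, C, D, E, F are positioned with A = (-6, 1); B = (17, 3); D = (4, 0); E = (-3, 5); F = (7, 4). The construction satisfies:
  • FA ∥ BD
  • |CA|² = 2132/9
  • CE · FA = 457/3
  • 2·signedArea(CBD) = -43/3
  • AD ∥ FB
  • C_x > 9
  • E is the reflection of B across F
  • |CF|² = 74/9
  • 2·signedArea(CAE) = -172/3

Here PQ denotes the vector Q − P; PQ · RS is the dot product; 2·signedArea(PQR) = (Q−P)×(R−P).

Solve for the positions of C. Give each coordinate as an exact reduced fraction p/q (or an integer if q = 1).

1. C_x = 28/3  [2·signedArea(CBD) = -43/3 ∩ CE · FA = 457/3]
2. C_y = 7/3  [2·signedArea(CBD) = -43/3 ∩ CE · FA = 457/3]
   → C = (28/3, 7/3)

C = (28/3, 7/3)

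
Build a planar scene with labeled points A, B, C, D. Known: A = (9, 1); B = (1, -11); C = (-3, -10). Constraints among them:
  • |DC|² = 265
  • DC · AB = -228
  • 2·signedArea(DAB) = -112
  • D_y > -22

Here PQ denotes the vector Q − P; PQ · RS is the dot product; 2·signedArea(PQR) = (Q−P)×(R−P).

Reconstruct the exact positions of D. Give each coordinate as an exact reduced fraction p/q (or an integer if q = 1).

1. D_x = -15  [2·signedArea(DAB) = -112 ∩ DC · AB = -228]
2. D_y = -21  [2·signedArea(DAB) = -112 ∩ DC · AB = -228]
   → D = (-15, -21)

D = (-15, -21)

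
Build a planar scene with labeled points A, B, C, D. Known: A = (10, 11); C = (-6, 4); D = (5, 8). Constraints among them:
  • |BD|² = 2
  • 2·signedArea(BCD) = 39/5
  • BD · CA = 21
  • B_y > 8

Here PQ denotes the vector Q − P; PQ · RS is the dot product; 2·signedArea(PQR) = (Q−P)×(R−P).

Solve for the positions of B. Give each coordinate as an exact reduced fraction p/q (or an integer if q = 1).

B = (18/5, 41/5)

1. B_x = 18/5  [BD · CA = 21 ∩ 2·signedArea(BCD) = 39/5]
2. B_y = 41/5  [BD · CA = 21 ∩ 2·signedArea(BCD) = 39/5]
   → B = (18/5, 41/5)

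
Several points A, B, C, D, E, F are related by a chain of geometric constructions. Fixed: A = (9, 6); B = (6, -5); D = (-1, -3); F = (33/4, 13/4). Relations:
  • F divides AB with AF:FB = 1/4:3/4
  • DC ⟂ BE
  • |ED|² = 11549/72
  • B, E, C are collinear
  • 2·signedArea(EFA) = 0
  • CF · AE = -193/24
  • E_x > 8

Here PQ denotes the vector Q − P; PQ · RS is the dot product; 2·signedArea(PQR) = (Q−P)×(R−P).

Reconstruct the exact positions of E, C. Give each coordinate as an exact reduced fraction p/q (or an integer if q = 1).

C = (783/130, -639/130)
E = (35/4, 61/12)

1. E_x = 35/4  [line -11/4·x + 3/4·y + 81/4 = 0 ∩ |ED|² = 11549/72]
2. E_y = 61/12  [line -11/4·x + 3/4·y + 81/4 = 0 ∩ |ED|² = 11549/72]
   → E = (35/4, 61/12)
3. C_x = 783/130  [B, E, C are collinear ∩ DC ⟂ BE]
4. C_y = -639/130  [B, E, C are collinear ∩ DC ⟂ BE]
   → C = (783/130, -639/130)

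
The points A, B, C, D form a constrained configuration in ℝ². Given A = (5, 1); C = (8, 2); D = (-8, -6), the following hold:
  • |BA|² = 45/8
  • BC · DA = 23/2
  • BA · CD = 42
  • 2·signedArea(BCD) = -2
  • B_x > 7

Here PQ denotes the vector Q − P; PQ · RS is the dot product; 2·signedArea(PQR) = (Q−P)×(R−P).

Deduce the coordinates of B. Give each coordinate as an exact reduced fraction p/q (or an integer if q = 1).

1. B_x = 29/4  [2·signedArea(BCD) = -2 ∩ BA · CD = 42]
2. B_y = 7/4  [2·signedArea(BCD) = -2 ∩ BA · CD = 42]
   → B = (29/4, 7/4)

B = (29/4, 7/4)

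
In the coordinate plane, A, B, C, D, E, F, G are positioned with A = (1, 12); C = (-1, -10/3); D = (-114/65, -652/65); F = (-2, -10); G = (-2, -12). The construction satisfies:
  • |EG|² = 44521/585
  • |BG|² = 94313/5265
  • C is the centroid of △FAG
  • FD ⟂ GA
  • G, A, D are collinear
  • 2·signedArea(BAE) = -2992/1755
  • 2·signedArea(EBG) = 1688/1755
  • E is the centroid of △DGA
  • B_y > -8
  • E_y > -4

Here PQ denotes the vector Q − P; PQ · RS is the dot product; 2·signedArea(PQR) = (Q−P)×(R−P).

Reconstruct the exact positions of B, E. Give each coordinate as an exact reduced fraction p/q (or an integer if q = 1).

1. E_x = -179/195  [E is the centroid of △DGA]
2. E_y = -652/195  [E is the centroid of △DGA]
   → E = (-179/195, -652/195)
3. B_x = -103/65  [line 2992/195·x + -374/195·y + 16456/1755 = 0 ∩ |BG|² = 94313/5265]
4. B_y = -4556/585  [line 2992/195·x + -374/195·y + 16456/1755 = 0 ∩ |BG|² = 94313/5265]
   → B = (-103/65, -4556/585)

B = (-103/65, -4556/585)
E = (-179/195, -652/195)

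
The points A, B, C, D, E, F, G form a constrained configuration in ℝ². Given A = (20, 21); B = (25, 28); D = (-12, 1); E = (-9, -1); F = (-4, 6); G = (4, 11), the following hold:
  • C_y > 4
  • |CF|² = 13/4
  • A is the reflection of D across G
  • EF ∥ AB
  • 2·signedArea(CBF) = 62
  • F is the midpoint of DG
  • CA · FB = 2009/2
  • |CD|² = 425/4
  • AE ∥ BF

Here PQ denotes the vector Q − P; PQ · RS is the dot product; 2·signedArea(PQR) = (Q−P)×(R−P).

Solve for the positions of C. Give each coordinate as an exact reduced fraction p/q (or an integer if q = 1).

1. C_x = -5/2  [2·signedArea(CBF) = 62 ∩ CA · FB = 2009/2]
2. C_y = 5  [2·signedArea(CBF) = 62 ∩ CA · FB = 2009/2]
   → C = (-5/2, 5)

C = (-5/2, 5)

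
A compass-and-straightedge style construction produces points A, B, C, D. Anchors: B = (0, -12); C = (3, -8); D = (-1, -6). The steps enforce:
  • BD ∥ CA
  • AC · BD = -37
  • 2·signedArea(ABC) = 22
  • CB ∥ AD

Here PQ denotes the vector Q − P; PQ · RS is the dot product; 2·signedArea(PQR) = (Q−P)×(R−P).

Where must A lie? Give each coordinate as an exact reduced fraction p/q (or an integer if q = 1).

1. A_x = 2  [CB ∥ AD ∩ BD ∥ CA]
2. A_y = -2  [CB ∥ AD ∩ BD ∥ CA]
   → A = (2, -2)

A = (2, -2)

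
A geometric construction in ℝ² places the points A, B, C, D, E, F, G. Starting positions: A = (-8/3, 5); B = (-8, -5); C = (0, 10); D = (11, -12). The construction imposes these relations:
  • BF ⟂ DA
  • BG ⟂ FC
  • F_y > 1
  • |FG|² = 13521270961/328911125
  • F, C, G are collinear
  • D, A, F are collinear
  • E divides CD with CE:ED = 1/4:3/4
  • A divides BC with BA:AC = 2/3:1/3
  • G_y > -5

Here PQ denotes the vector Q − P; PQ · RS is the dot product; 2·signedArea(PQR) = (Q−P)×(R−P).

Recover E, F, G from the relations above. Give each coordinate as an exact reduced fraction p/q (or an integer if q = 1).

1. E_x = 11/4  [E divides CD with CE:ED = 1/4:3/4]
2. E_y = 9/2  [E divides CD with CE:ED = 1/4:3/4]
   → E = (11/4, 9/2)
3. F_x = 263/2141  [D, A, F are collinear ∩ BF ⟂ DA]
4. F_y = 3276/2141  [D, A, F are collinear ∩ BF ⟂ DA]
   → F = (263/2141, 3276/2141)
5. G_x = 70985278/328911125  [F, C, G are collinear ∩ BG ⟂ FC]
6. G_y = -1605364154/328911125  [F, C, G are collinear ∩ BG ⟂ FC]
   → G = (70985278/328911125, -1605364154/328911125)

E = (11/4, 9/2)
F = (263/2141, 3276/2141)
G = (70985278/328911125, -1605364154/328911125)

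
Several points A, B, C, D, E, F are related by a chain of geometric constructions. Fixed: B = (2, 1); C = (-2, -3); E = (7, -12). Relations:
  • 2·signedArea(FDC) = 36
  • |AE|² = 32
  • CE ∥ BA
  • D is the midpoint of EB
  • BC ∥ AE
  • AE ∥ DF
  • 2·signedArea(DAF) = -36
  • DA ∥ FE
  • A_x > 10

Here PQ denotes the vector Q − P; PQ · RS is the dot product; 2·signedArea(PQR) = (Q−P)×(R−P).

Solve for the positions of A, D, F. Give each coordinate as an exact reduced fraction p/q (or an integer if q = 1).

1. A_x = 11  [BC ∥ AE ∩ CE ∥ BA]
2. A_y = -8  [BC ∥ AE ∩ CE ∥ BA]
   → A = (11, -8)
3. D_x = 9/2  [D is the midpoint of EB]
4. D_y = -11/2  [D is the midpoint of EB]
   → D = (9/2, -11/2)
5. F_x = 1/2  [DA ∥ FE ∩ AE ∥ DF]
6. F_y = -19/2  [DA ∥ FE ∩ AE ∥ DF]
   → F = (1/2, -19/2)

A = (11, -8)
D = (9/2, -11/2)
F = (1/2, -19/2)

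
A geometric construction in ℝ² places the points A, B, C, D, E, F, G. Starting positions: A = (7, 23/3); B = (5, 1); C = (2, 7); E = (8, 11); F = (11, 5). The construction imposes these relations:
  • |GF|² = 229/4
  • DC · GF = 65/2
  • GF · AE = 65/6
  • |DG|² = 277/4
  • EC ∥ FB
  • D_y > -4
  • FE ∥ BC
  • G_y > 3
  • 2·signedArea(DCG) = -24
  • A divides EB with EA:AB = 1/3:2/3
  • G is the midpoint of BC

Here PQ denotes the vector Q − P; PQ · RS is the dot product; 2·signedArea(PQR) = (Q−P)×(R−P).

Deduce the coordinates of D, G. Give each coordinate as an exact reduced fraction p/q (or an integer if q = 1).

1. G_x = 7/2  [G is the midpoint of BC]
2. G_y = 4  [G is the midpoint of BC]
   → G = (7/2, 4)
3. D_x = -1  [2·signedArea(DCG) = -24 ∩ DC · GF = 65/2]
4. D_y = -3  [2·signedArea(DCG) = -24 ∩ DC · GF = 65/2]
   → D = (-1, -3)

D = (-1, -3)
G = (7/2, 4)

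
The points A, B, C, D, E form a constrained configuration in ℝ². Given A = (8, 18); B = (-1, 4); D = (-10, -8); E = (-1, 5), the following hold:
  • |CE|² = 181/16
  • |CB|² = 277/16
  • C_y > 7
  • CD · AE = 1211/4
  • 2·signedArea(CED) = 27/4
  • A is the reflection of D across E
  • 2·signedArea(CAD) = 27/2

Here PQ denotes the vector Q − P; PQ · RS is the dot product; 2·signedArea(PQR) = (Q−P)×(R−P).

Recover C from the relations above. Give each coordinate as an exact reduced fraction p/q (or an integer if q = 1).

C = (5/4, 15/2)

1. C_x = 5/4  [2·signedArea(CAD) = 27/2 ∩ CD · AE = 1211/4]
2. C_y = 15/2  [2·signedArea(CAD) = 27/2 ∩ CD · AE = 1211/4]
   → C = (5/4, 15/2)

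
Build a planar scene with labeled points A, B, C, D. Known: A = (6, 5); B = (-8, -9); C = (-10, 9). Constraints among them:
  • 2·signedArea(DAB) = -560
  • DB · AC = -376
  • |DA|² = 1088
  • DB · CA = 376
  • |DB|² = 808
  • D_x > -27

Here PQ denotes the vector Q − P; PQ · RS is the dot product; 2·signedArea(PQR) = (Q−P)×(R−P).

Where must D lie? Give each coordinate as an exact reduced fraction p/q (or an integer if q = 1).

D = (-26, 13)

1. D_x = -26  [2·signedArea(DAB) = -560 ∩ DB · CA = 376]
2. D_y = 13  [2·signedArea(DAB) = -560 ∩ DB · CA = 376]
   → D = (-26, 13)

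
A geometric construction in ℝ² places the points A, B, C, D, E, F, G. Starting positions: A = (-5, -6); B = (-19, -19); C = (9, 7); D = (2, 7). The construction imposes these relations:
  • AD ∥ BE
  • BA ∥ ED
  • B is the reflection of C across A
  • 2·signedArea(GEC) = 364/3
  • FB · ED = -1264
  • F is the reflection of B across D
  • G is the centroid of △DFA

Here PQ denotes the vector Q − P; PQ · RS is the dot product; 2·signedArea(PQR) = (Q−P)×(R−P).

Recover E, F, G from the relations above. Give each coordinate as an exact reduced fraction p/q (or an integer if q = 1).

1. E_x = -12  [BA ∥ ED ∩ AD ∥ BE]
2. E_y = -6  [BA ∥ ED ∩ AD ∥ BE]
   → E = (-12, -6)
3. F_x = 23  [F is the reflection of B across D]
4. F_y = 33  [F is the reflection of B across D]
   → F = (23, 33)
5. G_x = 20/3  [G is the centroid of △DFA]
6. G_y = 34/3  [G is the centroid of △DFA]
   → G = (20/3, 34/3)

E = (-12, -6)
F = (23, 33)
G = (20/3, 34/3)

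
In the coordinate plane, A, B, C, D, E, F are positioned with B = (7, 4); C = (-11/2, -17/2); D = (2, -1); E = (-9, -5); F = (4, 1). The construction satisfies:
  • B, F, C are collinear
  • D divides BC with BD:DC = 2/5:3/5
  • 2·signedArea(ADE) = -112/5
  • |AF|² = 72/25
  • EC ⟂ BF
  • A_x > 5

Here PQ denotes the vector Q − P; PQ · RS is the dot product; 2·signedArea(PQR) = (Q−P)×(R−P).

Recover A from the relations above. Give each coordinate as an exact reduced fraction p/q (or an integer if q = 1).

1. A_x = 26/5  [line 4·x + -11·y + 17/5 = 0 ∩ |AF|² = 72/25]
2. A_y = 11/5  [line 4·x + -11·y + 17/5 = 0 ∩ |AF|² = 72/25]
   → A = (26/5, 11/5)

A = (26/5, 11/5)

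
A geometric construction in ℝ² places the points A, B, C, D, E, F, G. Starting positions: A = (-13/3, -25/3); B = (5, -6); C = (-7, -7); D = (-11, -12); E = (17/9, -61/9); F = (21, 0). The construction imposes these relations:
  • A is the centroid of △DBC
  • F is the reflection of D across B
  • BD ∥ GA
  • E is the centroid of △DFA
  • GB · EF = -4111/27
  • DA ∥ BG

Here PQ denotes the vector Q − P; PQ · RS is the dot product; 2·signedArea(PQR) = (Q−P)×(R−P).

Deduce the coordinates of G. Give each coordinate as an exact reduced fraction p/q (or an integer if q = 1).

1. G_x = 35/3  [BD ∥ GA ∩ DA ∥ BG]
2. G_y = -7/3  [BD ∥ GA ∩ DA ∥ BG]
   → G = (35/3, -7/3)

G = (35/3, -7/3)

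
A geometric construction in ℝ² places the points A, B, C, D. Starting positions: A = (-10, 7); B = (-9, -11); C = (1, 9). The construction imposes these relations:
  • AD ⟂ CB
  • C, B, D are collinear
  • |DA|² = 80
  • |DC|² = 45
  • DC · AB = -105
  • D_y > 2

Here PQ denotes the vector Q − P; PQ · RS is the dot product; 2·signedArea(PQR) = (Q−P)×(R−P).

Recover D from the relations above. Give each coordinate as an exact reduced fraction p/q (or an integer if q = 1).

1. D_x = -2  [C, B, D are collinear ∩ AD ⟂ CB]
2. D_y = 3  [C, B, D are collinear ∩ AD ⟂ CB]
   → D = (-2, 3)

D = (-2, 3)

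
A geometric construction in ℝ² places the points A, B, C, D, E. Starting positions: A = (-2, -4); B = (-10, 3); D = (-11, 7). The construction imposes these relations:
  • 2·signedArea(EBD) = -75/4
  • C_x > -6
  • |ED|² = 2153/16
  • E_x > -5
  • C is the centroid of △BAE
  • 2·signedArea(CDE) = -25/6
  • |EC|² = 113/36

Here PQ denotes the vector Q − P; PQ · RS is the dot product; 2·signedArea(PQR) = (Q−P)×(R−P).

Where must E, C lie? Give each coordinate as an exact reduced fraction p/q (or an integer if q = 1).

1. E_x = -4  [line -4·x + -1·y + -73/4 = 0 ∩ |ED|² = 2153/16]
2. E_y = -9/4  [line -4·x + -1·y + -73/4 = 0 ∩ |ED|² = 2153/16]
   → E = (-4, -9/4)
3. C_x = -16/3  [C is the centroid of △BAE]
4. C_y = -13/12  [C is the centroid of △BAE]
   → C = (-16/3, -13/12)

C = (-16/3, -13/12)
E = (-4, -9/4)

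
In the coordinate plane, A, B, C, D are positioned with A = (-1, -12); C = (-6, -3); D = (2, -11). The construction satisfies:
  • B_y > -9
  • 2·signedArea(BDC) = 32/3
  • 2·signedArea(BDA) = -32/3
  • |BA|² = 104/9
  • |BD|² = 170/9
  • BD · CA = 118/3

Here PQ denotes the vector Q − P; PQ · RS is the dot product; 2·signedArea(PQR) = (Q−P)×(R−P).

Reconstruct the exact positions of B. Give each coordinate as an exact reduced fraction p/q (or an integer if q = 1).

1. B_x = -5/3  [2·signedArea(BDC) = 32/3 ∩ BD · CA = 118/3]
2. B_y = -26/3  [2·signedArea(BDC) = 32/3 ∩ BD · CA = 118/3]
   → B = (-5/3, -26/3)

B = (-5/3, -26/3)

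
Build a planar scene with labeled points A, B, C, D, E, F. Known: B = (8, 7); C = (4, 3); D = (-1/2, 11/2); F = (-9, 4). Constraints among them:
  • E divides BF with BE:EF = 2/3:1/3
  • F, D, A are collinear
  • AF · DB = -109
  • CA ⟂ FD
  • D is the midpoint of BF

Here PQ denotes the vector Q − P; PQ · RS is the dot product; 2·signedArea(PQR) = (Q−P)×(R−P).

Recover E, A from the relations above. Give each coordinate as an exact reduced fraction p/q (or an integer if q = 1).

1. E_x = -10/3  [E divides BF with BE:EF = 2/3:1/3]
2. E_y = 5  [E divides BF with BE:EF = 2/3:1/3]
   → E = (-10/3, 5)
3. A_x = 512/149  [F, D, A are collinear ∩ CA ⟂ FD]
4. A_y = 923/149  [F, D, A are collinear ∩ CA ⟂ FD]
   → A = (512/149, 923/149)

A = (512/149, 923/149)
E = (-10/3, 5)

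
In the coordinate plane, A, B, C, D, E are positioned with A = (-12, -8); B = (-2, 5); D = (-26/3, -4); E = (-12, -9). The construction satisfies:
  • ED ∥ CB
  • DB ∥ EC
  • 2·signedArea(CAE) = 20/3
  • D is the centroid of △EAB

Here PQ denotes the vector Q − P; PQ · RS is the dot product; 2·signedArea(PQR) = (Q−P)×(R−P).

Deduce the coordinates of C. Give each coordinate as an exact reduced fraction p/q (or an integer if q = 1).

C = (-16/3, 0)

1. C_x = -16/3  [ED ∥ CB ∩ DB ∥ EC]
2. C_y = 0  [ED ∥ CB ∩ DB ∥ EC]
   → C = (-16/3, 0)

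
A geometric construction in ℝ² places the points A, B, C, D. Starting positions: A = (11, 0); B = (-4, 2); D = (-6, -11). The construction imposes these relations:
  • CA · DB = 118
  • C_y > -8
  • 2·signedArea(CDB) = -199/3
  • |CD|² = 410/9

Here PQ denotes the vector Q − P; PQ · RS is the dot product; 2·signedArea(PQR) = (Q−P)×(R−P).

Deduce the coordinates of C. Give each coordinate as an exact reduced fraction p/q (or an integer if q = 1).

1. C_x = -1/3  [2·signedArea(CDB) = -199/3 ∩ CA · DB = 118]
2. C_y = -22/3  [2·signedArea(CDB) = -199/3 ∩ CA · DB = 118]
   → C = (-1/3, -22/3)

C = (-1/3, -22/3)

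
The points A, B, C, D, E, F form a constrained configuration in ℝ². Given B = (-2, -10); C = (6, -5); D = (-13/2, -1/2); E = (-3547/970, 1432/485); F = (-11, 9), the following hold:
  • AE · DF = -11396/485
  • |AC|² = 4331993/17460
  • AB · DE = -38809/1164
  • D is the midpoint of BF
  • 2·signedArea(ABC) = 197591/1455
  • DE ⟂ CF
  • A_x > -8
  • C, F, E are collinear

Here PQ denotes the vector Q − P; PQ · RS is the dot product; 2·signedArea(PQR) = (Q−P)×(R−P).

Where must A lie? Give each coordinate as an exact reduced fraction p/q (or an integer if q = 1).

1. A_x = -10261/1455  [AE · DF = -11396/485 ∩ AB · DE = -38809/1164]
2. A_y = 3703/970  [AE · DF = -11396/485 ∩ AB · DE = -38809/1164]
   → A = (-10261/1455, 3703/970)

A = (-10261/1455, 3703/970)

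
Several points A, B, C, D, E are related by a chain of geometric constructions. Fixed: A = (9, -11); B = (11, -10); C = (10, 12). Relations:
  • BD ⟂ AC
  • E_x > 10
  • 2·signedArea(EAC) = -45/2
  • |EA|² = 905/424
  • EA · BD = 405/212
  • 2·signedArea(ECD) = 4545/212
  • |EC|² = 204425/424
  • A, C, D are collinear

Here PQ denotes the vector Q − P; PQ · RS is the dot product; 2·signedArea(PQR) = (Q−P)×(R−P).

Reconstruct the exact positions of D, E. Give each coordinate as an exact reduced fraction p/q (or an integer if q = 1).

D = (959/106, -1051/106)
E = (2125/212, -2111/212)

1. D_x = 959/106  [A, C, D are collinear ∩ BD ⟂ AC]
2. D_y = -1051/106  [A, C, D are collinear ∩ BD ⟂ AC]
   → D = (959/106, -1051/106)
3. E_x = 2125/212  [line 2323/106·x + -101/106·y + -48581/212 = 0 ∩ |EA|² = 905/424]
4. E_y = -2111/212  [line 2323/106·x + -101/106·y + -48581/212 = 0 ∩ |EA|² = 905/424]
   → E = (2125/212, -2111/212)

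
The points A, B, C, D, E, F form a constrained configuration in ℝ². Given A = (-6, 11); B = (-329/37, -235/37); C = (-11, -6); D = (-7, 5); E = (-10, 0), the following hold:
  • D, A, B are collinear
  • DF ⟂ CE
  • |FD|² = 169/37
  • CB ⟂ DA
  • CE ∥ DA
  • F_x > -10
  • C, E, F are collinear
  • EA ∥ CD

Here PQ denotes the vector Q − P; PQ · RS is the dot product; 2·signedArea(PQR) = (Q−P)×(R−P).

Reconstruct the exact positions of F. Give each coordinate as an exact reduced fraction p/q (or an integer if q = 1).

1. F_x = -337/37  [C, E, F are collinear ∩ DF ⟂ CE]
2. F_y = 198/37  [C, E, F are collinear ∩ DF ⟂ CE]
   → F = (-337/37, 198/37)

F = (-337/37, 198/37)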